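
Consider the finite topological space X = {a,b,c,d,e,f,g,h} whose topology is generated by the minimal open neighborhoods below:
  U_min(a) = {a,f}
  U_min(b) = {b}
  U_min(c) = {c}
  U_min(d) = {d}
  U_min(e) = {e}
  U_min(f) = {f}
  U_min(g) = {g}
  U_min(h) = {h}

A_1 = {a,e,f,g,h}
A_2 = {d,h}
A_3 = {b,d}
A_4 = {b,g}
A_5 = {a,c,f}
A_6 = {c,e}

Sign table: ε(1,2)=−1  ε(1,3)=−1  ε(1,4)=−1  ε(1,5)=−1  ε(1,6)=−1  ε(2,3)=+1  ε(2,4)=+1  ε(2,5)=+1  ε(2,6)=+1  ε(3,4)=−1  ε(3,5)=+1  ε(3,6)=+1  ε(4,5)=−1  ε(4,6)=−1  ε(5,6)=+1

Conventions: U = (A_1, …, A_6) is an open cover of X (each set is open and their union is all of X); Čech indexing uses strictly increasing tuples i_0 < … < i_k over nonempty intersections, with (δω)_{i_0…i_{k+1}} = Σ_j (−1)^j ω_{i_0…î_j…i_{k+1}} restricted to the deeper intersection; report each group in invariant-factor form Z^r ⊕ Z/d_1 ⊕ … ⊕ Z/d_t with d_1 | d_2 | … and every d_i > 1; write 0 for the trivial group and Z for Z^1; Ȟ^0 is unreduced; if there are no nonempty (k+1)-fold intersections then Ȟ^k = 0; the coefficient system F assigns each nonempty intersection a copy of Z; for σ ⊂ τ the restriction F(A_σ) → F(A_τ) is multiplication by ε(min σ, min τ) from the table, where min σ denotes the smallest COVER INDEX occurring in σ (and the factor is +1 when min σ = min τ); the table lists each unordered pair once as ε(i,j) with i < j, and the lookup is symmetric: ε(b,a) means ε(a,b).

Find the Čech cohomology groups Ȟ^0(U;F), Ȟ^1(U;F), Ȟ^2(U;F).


Ȟ^0 = 0, Ȟ^1 = Z ⊕ Z/2, Ȟ^2 = 0

nerve simplices:
  A12={h} A14={g} A15={a,f} A16={e} A23={d} A34={b} A56={c}
C dims 6,7; δ0: rk 6, SNF 1^5·2
degree 0: 6−6−0 = 0 → Ȟ^0 ≅ 0
degree 1: 7−0−6 = 1 plus torsion [2] → Ȟ^1 ≅ Z ⊕ Z/2
degree 2: 0−0−0 = 0 → Ȟ^2 ≅ 0


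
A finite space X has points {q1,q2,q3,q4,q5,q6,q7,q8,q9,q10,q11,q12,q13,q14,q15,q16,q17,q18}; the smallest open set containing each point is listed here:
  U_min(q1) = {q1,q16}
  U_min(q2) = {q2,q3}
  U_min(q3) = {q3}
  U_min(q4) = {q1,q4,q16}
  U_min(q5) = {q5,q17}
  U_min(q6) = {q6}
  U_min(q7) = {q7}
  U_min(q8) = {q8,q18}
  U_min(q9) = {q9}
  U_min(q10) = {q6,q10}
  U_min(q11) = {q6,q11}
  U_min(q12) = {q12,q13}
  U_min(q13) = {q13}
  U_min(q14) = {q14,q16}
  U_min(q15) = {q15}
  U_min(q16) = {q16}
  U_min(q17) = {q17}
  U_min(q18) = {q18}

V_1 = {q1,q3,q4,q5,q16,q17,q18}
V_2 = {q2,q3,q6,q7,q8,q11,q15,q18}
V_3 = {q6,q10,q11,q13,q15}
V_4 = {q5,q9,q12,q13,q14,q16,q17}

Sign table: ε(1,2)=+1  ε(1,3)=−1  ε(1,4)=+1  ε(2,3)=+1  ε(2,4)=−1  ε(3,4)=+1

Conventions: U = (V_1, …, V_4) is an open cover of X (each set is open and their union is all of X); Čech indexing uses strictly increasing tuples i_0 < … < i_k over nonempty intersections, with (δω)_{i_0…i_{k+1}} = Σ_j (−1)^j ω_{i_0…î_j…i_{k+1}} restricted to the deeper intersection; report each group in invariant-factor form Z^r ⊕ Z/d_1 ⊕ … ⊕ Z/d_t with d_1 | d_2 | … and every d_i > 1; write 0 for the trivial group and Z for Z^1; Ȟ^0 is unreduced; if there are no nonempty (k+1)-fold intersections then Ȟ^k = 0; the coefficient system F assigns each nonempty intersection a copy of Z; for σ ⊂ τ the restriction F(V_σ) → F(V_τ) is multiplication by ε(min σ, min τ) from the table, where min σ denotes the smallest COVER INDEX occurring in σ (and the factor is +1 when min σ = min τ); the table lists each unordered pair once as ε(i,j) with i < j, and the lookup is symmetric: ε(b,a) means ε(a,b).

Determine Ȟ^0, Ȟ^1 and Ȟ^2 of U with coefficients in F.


nerve of the cover:
  V12={q3,q18} V14={q5,q16,q17} V23={q6,q11,q15} V34={q13}
C dims 4,4; δ0: rk 3, SNF 1^3
Ȟ^0 = (4 − 3) − 0 = 1, so Ȟ^0 ≅ Z
Ȟ^1 = (4 − 0) − 3 = 1, so Ȟ^1 ≅ Z
Ȟ^2 = (0 − 0) − 0 = 0, so Ȟ^2 ≅ 0

Ȟ^0 ≅ Z, Ȟ^1 ≅ Z, Ȟ^2 ≅ 0


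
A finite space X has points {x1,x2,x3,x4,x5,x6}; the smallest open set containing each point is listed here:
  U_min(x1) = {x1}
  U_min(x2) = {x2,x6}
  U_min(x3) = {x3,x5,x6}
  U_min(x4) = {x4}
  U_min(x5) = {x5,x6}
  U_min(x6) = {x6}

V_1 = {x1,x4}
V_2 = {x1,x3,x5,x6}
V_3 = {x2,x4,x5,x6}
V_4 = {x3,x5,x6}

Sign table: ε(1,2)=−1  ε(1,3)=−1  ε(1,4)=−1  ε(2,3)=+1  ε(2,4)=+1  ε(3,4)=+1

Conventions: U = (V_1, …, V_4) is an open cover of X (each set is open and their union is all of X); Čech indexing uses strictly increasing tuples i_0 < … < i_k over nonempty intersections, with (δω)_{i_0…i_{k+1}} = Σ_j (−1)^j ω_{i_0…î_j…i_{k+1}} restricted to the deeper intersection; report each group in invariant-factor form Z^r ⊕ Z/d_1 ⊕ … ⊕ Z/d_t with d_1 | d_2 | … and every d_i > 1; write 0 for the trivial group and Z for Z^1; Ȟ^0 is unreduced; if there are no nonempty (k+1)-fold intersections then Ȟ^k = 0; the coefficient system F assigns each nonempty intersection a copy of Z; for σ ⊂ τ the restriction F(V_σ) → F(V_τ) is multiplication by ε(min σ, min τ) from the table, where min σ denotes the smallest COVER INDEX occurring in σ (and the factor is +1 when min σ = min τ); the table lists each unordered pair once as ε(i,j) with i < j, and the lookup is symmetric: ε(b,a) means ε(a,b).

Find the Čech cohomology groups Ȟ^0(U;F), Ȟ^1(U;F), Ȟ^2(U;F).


Ȟ^0(U;F) ≅ Z; Ȟ^1(U;F) ≅ Z; Ȟ^2(U;F) ≅ 0

cover nerve:
  V12={x1} V13={x4} V23={x5,x6} V24={x3,x5,x6} V34={x5,x6}
  V234={x5,x6}
C dims 4,5,1; δ0: rk 3, SNF 1^3; δ1: rk 1, SNF 1^1
Ȟ^0: (4−3)−0=1 ⇒ Z
Ȟ^1: (5−1)−3=1 ⇒ Z
Ȟ^2: (1−0)−1=0 ⇒ 0


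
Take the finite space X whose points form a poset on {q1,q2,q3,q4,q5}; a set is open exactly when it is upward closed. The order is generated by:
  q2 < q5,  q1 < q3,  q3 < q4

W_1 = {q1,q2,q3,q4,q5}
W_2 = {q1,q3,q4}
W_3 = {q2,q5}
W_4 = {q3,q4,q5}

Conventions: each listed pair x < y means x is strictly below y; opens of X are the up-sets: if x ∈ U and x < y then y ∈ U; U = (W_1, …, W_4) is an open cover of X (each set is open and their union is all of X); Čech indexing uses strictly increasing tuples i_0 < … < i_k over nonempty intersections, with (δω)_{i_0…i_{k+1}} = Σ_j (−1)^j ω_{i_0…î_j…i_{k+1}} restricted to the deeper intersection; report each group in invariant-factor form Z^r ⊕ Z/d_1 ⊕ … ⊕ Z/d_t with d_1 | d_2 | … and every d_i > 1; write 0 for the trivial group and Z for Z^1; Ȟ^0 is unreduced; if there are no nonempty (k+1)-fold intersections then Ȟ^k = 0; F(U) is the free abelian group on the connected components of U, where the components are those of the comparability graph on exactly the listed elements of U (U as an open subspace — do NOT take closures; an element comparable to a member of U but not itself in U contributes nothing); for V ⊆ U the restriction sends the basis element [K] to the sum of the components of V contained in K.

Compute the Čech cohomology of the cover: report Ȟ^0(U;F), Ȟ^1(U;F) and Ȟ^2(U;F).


Ȟ^0 ≅ Z^2; Ȟ^1 ≅ 0; Ȟ^2 ≅ 0

nonempty overlaps:
  W12={q1,q3,q4} W13={q2,q5} W14={q3,q4,q5} W24={q3,q4} W34={q5}
  W124={q3,q4} W134={q5}
components per intersection:
  W1: {q1,q3,q4} {q2,q5}
  W2: {q1,q3,q4}
  W3: {q2,q5}
  W4: {q3,q4} {q5}
  W12: {q1,q3,q4}
  W13: {q2,q5}
  W14: {q3,q4} {q5}
  W24: {q3,q4}
  W34: {q5}
  W124: {q3,q4}
  W134: {q5}
C dims 6,6,2; δ0: rk 4, SNF 1^4; δ1: rk 2, SNF 1^2
degree 0: 6−4−0 = 2 → Ȟ^0 ≅ Z^2
degree 1: 6−2−4 = 0 → Ȟ^1 ≅ 0
degree 2: 2−0−2 = 0 → Ȟ^2 ≅ 0


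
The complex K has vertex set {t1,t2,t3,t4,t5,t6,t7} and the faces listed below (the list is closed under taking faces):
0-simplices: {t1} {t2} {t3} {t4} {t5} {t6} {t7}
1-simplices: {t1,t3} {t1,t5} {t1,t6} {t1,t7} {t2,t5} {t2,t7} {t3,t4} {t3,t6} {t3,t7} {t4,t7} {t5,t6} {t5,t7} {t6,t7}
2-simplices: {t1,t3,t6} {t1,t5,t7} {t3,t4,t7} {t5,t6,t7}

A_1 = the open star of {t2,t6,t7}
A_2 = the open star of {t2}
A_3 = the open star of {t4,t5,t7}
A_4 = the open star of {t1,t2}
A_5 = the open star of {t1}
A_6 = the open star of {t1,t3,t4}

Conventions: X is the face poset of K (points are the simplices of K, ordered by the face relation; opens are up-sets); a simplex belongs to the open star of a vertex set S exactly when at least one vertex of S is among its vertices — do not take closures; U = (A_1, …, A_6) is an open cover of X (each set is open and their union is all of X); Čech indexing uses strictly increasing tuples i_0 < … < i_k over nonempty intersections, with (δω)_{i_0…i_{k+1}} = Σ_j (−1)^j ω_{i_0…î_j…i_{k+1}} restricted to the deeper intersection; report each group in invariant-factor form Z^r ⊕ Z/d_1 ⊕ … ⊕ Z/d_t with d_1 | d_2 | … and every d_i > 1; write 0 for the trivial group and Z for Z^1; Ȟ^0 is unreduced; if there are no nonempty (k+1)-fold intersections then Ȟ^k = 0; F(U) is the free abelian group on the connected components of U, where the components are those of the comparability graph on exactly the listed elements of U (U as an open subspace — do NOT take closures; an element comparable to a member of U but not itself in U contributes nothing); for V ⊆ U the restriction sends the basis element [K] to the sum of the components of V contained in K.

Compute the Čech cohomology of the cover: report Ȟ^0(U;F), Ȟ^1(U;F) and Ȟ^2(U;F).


Ȟ^0 ≅ Z; Ȟ^1 ≅ Z^3; Ȟ^2 ≅ 0

cover nerve:
  A1={{t2},{t6},{t7},{t1,t6},{t1,t7},{t2,t5},{t2,t7},{t3,t6},{t3,t7},{t4,t7},{t5,t6},{t5,t7},{t6,t7},{t1,t3,t6},{t1,t5,t7},{t3,t4,t7},{t5,t6,t7}} A2={{t2},{t2,t5},{t2,t7}} A3={{t4},{t5},{t7},{t1,t5},{t1,t7},{t2,t5},{t2,t7},{t3,t4},{t3,t7},{t4,t7},{t5,t6},{t5,t7},{t6,t7},{t1,t5,t7},{t3,t4,t7},{t5,t6,t7}} A4={{t1},{t2},{t1,t3},{t1,t5},{t1,t6},{t1,t7},{t2,t5},{t2,t7},{t1,t3,t6},{t1,t5,t7}} A5={{t1},{t1,t3},{t1,t5},{t1,t6},{t1,t7},{t1,t3,t6},{t1,t5,t7}} A6={{t1},{t3},{t4},{t1,t3},{t1,t5},{t1,t6},{t1,t7},{t3,t4},{t3,t6},{t3,t7},{t4,t7},{t1,t3,t6},{t1,t5,t7},{t3,t4,t7}}
  A12={{t2},{t2,t5},{t2,t7}} A13={{t7},{t1,t7},{t2,t5},{t2,t7},{t3,t7},{t4,t7},{t5,t6},{t5,t7},{t6,t7},{t1,t5,t7},{t3,t4,t7},{t5,t6,t7}} A14={{t2},{t1,t6},{t1,t7},{t2,t5},{t2,t7},{t1,t3,t6},{t1,t5,t7}} A15={{t1,t6},{t1,t7},{t1,t3,t6},{t1,t5,t7}} A16={{t1,t6},{t1,t7},{t3,t6},{t3,t7},{t4,t7},{t1,t3,t6},{t1,t5,t7},{t3,t4,t7}} A23={{t2,t5},{t2,t7}} A24={{t2},{t2,t5},{t2,t7}} A34={{t1,t5},{t1,t7},{t2,t5},{t2,t7},{t1,t5,t7}} A35={{t1,t5},{t1,t7},{t1,t5,t7}} A36={{t4},{t1,t5},{t1,t7},{t3,t4},{t3,t7},{t4,t7},{t1,t5,t7},{t3,t4,t7}} A45={{t1},{t1,t3},{t1,t5},{t1,t6},{t1,t7},{t1,t3,t6},{t1,t5,t7}} A46={{t1},{t1,t3},{t1,t5},{t1,t6},{t1,t7},{t1,t3,t6},{t1,t5,t7}} A56={{t1},{t1,t3},{t1,t5},{t1,t6},{t1,t7},{t1,t3,t6},{t1,t5,t7}}
  A123={{t2,t5},{t2,t7}} A124={{t2},{t2,t5},{t2,t7}} A134={{t1,t7},{t2,t5},{t2,t7},{t1,t5,t7}} A135={{t1,t7},{t1,t5,t7}} A136={{t1,t7},{t3,t7},{t4,t7},{t1,t5,t7},{t3,t4,t7}} A145={{t1,t6},{t1,t7},{t1,t3,t6},{t1,t5,t7}} A146={{t1,t6},{t1,t7},{t1,t3,t6},{t1,t5,t7}} A156={{t1,t6},{t1,t7},{t1,t3,t6},{t1,t5,t7}} A234={{t2,t5},{t2,t7}} A345={{t1,t5},{t1,t7},{t1,t5,t7}} A346={{t1,t5},{t1,t7},{t1,t5,t7}} A356={{t1,t5},{t1,t7},{t1,t5,t7}} A456={{t1},{t1,t3},{t1,t5},{t1,t6},{t1,t7},{t1,t3,t6},{t1,t5,t7}}
  A1234={{t2,t5},{t2,t7}} A1345={{t1,t7},{t1,t5,t7}} A1346={{t1,t7},{t1,t5,t7}} A1356={{t1,t7},{t1,t5,t7}} A1456={{t1,t6},{t1,t7},{t1,t3,t6},{t1,t5,t7}} A3456={{t1,t5},{t1,t7},{t1,t5,t7}}
  A13456={{t1,t7},{t1,t5,t7}}
components per intersection:
  A1: {{t2},{t6},{t7},{t1,t6},{t1,t7},{t2,t5},{t2,t7},{t3,t6},{t3,t7},{t4,t7},{t5,t6},{t5,t7},{t6,t7},{t1,t3,t6},{t1,t5,t7},{t3,t4,t7},{t5,t6,t7}}
  A2: {{t2},{t2,t5},{t2,t7}}
  A3: {{t4},{t5},{t7},{t1,t5},{t1,t7},{t2,t5},{t2,t7},{t3,t4},{t3,t7},{t4,t7},{t5,t6},{t5,t7},{t6,t7},{t1,t5,t7},{t3,t4,t7},{t5,t6,t7}}
  A4: {{t1},{t1,t3},{t1,t5},{t1,t6},{t1,t7},{t1,t3,t6},{t1,t5,t7}} {{t2},{t2,t5},{t2,t7}}
  A5: {{t1},{t1,t3},{t1,t5},{t1,t6},{t1,t7},{t1,t3,t6},{t1,t5,t7}}
  A6: {{t1},{t3},{t4},{t1,t3},{t1,t5},{t1,t6},{t1,t7},{t3,t4},{t3,t6},{t3,t7},{t4,t7},{t1,t3,t6},{t1,t5,t7},{t3,t4,t7}}
  A12: {{t2},{t2,t5},{t2,t7}}
  A13: {{t7},{t1,t7},{t2,t7},{t3,t7},{t4,t7},{t5,t6},{t5,t7},{t6,t7},{t1,t5,t7},{t3,t4,t7},{t5,t6,t7}} {{t2,t5}}
  A14: {{t2},{t2,t5},{t2,t7}} {{t1,t6},{t1,t3,t6}} {{t1,t7},{t1,t5,t7}}
  A15: {{t1,t6},{t1,t3,t6}} {{t1,t7},{t1,t5,t7}}
  A16: {{t1,t6},{t3,t6},{t1,t3,t6}} {{t1,t7},{t1,t5,t7}} {{t3,t7},{t4,t7},{t3,t4,t7}}
  A23: {{t2,t5}} {{t2,t7}}
  A24: {{t2},{t2,t5},{t2,t7}}
  A34: {{t1,t5},{t1,t7},{t1,t5,t7}} {{t2,t5}} {{t2,t7}}
  A35: {{t1,t5},{t1,t7},{t1,t5,t7}}
  A36: {{t4},{t3,t4},{t3,t7},{t4,t7},{t3,t4,t7}} {{t1,t5},{t1,t7},{t1,t5,t7}}
  A45: {{t1},{t1,t3},{t1,t5},{t1,t6},{t1,t7},{t1,t3,t6},{t1,t5,t7}}
  A46: {{t1},{t1,t3},{t1,t5},{t1,t6},{t1,t7},{t1,t3,t6},{t1,t5,t7}}
  A56: {{t1},{t1,t3},{t1,t5},{t1,t6},{t1,t7},{t1,t3,t6},{t1,t5,t7}}
  A123: {{t2,t5}} {{t2,t7}}
  A124: {{t2},{t2,t5},{t2,t7}}
  A134: {{t1,t7},{t1,t5,t7}} {{t2,t5}} {{t2,t7}}
  A135: {{t1,t7},{t1,t5,t7}}
  A136: {{t1,t7},{t1,t5,t7}} {{t3,t7},{t4,t7},{t3,t4,t7}}
  A145: {{t1,t6},{t1,t3,t6}} {{t1,t7},{t1,t5,t7}}
  A146: {{t1,t6},{t1,t3,t6}} {{t1,t7},{t1,t5,t7}}
  A156: {{t1,t6},{t1,t3,t6}} {{t1,t7},{t1,t5,t7}}
  A234: {{t2,t5}} {{t2,t7}}
  A345: {{t1,t5},{t1,t7},{t1,t5,t7}}
  A346: {{t1,t5},{t1,t7},{t1,t5,t7}}
  A356: {{t1,t5},{t1,t7},{t1,t5,t7}}
  A456: {{t1},{t1,t3},{t1,t5},{t1,t6},{t1,t7},{t1,t3,t6},{t1,t5,t7}}
  A1234: {{t2,t5}} {{t2,t7}}
  A1345: {{t1,t7},{t1,t5,t7}}
  A1346: {{t1,t7},{t1,t5,t7}}
  A1356: {{t1,t7},{t1,t5,t7}}
  A1456: {{t1,t6},{t1,t3,t6}} {{t1,t7},{t1,t5,t7}}
  A3456: {{t1,t5},{t1,t7},{t1,t5,t7}}
  A13456: {{t1,t7},{t1,t5,t7}}
C dims 7,23,21,8; δ0: rk 6, SNF 1^6; δ1: rk 14, SNF 1^14; δ2: rk 7, SNF 1^7
Ȟ^0: (7−6)−0=1 ⇒ Z
Ȟ^1: (23−14)−6=3 ⇒ Z^3
Ȟ^2: (21−7)−14=0 ⇒ 0


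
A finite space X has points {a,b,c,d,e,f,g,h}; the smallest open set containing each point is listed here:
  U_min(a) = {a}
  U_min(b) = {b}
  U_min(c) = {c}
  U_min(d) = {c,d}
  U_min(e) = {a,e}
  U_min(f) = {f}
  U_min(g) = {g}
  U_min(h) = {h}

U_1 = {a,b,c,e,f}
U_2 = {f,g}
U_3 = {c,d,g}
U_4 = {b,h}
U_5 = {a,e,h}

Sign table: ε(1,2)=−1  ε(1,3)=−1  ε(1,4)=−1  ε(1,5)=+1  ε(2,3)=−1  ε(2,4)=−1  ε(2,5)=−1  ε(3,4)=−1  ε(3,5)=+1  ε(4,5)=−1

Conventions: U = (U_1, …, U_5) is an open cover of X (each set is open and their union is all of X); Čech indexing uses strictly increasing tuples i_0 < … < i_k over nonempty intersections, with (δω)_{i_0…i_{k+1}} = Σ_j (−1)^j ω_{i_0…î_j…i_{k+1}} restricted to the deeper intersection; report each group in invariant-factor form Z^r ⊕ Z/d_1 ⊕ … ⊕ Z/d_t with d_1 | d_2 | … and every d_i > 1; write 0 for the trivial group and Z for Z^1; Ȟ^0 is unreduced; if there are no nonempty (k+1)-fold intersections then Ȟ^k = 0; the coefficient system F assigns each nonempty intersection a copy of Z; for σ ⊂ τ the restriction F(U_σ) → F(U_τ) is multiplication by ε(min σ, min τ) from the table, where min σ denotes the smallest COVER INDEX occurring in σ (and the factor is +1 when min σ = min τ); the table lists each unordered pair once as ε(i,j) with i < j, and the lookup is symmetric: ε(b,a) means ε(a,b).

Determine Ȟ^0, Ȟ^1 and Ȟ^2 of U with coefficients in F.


Ȟ^0 ≅ 0,  Ȟ^1 ≅ Z ⊕ Z/2,  Ȟ^2 ≅ 0

nerve of the cover:
  U12={f} U13={c} U14={b} U15={a,e} U23={g} U45={h}
C dims 5,6; δ0: rk 5, SNF 1^4·2
Ȟ^0 = (5 − 5) − 0 = 0, so Ȟ^0 ≅ 0
Ȟ^1 = (6 − 0) − 5 = 1 plus torsion [2], so Ȟ^1 ≅ Z ⊕ Z/2
Ȟ^2 = (0 − 0) − 0 = 0, so Ȟ^2 ≅ 0


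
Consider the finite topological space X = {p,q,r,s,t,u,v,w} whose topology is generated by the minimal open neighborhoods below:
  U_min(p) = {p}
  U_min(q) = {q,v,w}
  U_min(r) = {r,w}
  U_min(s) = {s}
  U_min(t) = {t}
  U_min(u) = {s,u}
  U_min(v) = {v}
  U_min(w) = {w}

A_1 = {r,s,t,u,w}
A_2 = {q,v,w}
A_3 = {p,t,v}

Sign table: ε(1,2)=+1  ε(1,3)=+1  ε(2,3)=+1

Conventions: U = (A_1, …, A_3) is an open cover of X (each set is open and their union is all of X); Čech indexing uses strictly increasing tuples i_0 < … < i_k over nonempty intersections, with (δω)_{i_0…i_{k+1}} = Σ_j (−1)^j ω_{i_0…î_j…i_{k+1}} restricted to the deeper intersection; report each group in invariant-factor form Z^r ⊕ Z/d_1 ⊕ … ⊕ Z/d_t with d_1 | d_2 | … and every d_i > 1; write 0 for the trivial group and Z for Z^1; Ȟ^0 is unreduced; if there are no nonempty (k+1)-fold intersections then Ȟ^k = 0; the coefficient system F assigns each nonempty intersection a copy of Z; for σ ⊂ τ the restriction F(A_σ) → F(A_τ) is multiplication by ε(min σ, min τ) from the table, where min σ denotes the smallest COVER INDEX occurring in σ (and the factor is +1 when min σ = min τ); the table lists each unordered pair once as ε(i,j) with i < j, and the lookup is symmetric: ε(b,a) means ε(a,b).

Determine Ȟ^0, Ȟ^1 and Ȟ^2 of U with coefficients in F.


Ȟ^0 = Z, Ȟ^1 = Z and Ȟ^2 = 0

nonempty overlaps:
  A12={w} A13={t} A23={v}
C dims 3,3; δ0: rk 2, SNF 1^2
degree 0: 3−2−0 = 1 → Ȟ^0 ≅ Z
degree 1: 3−0−2 = 1 → Ȟ^1 ≅ Z
degree 2: 0−0−0 = 0 → Ȟ^2 ≅ 0


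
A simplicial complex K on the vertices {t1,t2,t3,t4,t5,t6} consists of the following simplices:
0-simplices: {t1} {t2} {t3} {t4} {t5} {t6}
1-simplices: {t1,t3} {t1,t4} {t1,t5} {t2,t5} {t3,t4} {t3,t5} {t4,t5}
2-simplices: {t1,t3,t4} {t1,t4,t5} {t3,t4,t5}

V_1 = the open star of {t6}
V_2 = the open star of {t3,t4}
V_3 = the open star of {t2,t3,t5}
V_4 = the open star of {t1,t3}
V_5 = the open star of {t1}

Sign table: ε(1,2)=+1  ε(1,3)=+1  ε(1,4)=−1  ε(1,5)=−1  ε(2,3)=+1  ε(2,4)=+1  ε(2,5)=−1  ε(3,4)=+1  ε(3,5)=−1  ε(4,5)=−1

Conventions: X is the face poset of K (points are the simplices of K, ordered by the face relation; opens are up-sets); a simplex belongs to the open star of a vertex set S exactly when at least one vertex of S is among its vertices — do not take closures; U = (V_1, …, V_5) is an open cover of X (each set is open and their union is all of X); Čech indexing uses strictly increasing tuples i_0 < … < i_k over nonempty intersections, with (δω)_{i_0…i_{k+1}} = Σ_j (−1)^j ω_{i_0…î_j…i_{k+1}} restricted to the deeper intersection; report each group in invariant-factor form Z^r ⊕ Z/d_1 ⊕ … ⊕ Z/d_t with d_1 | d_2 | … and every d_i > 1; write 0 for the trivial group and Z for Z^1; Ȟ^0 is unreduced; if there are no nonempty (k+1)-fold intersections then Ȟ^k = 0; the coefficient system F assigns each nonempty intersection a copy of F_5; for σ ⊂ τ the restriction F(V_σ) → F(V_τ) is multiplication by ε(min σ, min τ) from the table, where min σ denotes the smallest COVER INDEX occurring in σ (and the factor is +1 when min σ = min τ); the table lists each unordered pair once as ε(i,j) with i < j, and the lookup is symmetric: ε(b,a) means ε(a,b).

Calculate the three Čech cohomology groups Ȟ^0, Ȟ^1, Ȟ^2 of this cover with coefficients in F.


Ȟ^0 = Z/5 ⊕ Z/5,  Ȟ^1 = 0,  Ȟ^2 = 0

nerve simplices:
  V1={{t6}} V2={{t3},{t4},{t1,t3},{t1,t4},{t3,t4},{t3,t5},{t4,t5},{t1,t3,t4},{t1,t4,t5},{t3,t4,t5}} V3={{t2},{t3},{t5},{t1,t3},{t1,t5},{t2,t5},{t3,t4},{t3,t5},{t4,t5},{t1,t3,t4},{t1,t4,t5},{t3,t4,t5}} V4={{t1},{t3},{t1,t3},{t1,t4},{t1,t5},{t3,t4},{t3,t5},{t1,t3,t4},{t1,t4,t5},{t3,t4,t5}} V5={{t1},{t1,t3},{t1,t4},{t1,t5},{t1,t3,t4},{t1,t4,t5}}
  V23={{t3},{t1,t3},{t3,t4},{t3,t5},{t4,t5},{t1,t3,t4},{t1,t4,t5},{t3,t4,t5}} V24={{t3},{t1,t3},{t1,t4},{t3,t4},{t3,t5},{t1,t3,t4},{t1,t4,t5},{t3,t4,t5}} V25={{t1,t3},{t1,t4},{t1,t3,t4},{t1,t4,t5}} V34={{t3},{t1,t3},{t1,t5},{t3,t4},{t3,t5},{t1,t3,t4},{t1,t4,t5},{t3,t4,t5}} V35={{t1,t3},{t1,t5},{t1,t3,t4},{t1,t4,t5}} V45={{t1},{t1,t3},{t1,t4},{t1,t5},{t1,t3,t4},{t1,t4,t5}}
  V234={{t3},{t1,t3},{t3,t4},{t3,t5},{t1,t3,t4},{t1,t4,t5},{t3,t4,t5}} V235={{t1,t3},{t1,t3,t4},{t1,t4,t5}} V245={{t1,t3},{t1,t4},{t1,t3,t4},{t1,t4,t5}} V345={{t1,t3},{t1,t5},{t1,t3,t4},{t1,t4,t5}}
  V2345={{t1,t3},{t1,t3,t4},{t1,t4,t5}}
C dims 5,6,4,1; δ0: rk_F5 3; δ1: rk_F5 3; δ2: rk_F5 1
degree 0: 5−3−0 = 2 → Ȟ^0 ≅ Z/5 ⊕ Z/5
degree 1: 6−3−3 = 0 → Ȟ^1 ≅ 0
degree 2: 4−1−3 = 0 → Ȟ^2 ≅ 0


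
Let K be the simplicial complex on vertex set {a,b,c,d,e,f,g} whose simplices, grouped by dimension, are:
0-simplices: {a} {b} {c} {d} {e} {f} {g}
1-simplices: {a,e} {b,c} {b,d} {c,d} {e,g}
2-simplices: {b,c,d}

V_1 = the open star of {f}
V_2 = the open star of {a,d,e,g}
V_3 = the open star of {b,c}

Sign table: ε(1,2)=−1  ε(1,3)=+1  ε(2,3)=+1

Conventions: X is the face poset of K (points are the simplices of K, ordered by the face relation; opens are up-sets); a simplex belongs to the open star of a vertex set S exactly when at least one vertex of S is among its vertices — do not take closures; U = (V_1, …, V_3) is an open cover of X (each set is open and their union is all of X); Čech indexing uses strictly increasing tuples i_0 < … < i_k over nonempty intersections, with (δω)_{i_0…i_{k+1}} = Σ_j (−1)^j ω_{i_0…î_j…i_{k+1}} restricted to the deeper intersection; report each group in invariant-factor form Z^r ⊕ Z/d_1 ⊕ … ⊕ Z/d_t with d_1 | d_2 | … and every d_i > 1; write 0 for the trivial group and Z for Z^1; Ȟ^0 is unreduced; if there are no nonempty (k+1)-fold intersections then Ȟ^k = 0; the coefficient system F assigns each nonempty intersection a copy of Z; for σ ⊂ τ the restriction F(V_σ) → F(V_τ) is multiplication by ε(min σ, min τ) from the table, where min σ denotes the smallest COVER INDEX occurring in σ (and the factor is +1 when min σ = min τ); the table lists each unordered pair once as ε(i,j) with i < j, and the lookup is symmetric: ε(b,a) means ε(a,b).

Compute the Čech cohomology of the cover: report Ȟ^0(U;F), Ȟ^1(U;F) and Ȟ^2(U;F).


nerve simplices:
  V1={{f}} V2={{a},{d},{e},{g},{a,e},{b,d},{c,d},{e,g},{b,c,d}} V3={{b},{c},{b,c},{b,d},{c,d},{b,c,d}}
  V23={{b,d},{c,d},{b,c,d}}
C dims 3,1; δ0: rk 1, SNF 1^1
degree 0: 3−1−0 = 2 → Ȟ^0 ≅ Z^2
degree 1: 1−0−1 = 0 → Ȟ^1 ≅ 0
degree 2: 0−0−0 = 0 → Ȟ^2 ≅ 0

Ȟ^0 ≅ Z^2, Ȟ^1 ≅ 0 and Ȟ^2 ≅ 0


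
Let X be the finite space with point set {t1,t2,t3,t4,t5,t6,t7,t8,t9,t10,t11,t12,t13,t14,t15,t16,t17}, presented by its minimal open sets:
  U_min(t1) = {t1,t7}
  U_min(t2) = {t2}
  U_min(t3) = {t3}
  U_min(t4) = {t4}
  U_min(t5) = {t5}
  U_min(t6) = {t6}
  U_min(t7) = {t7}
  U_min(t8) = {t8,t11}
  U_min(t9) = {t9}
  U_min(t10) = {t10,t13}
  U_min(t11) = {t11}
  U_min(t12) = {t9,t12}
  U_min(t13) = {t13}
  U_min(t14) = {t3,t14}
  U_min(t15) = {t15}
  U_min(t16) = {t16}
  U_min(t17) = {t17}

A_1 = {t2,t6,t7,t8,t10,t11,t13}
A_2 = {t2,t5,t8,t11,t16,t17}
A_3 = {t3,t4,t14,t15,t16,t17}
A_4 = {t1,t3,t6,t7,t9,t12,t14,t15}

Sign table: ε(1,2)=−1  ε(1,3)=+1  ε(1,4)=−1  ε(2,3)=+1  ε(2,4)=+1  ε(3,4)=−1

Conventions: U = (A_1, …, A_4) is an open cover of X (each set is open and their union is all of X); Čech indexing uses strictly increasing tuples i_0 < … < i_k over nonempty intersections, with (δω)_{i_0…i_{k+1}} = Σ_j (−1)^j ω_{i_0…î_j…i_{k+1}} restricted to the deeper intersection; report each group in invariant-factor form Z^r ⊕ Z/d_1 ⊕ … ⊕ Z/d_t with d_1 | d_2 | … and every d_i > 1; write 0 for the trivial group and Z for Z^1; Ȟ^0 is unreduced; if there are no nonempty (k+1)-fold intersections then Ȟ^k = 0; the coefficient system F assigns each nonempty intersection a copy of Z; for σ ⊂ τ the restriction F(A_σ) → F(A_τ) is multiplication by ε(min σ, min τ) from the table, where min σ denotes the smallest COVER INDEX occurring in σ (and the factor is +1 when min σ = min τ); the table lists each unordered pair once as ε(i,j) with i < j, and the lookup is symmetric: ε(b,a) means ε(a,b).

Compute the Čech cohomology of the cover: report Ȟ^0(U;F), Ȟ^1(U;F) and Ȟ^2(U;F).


nonempty overlaps:
  A12={t2,t8,t11} A14={t6,t7} A23={t16,t17} A34={t3,t14,t15}
C dims 4,4; δ0: rk 4, SNF 1^3·2
degree 0: 4−4−0 = 0 → Ȟ^0 ≅ 0
degree 1: 4−0−4 = 0 plus torsion [2] → Ȟ^1 ≅ Z/2
degree 2: 0−0−0 = 0 → Ȟ^2 ≅ 0

Ȟ^0 = 0, Ȟ^1 = Z/2 and Ȟ^2 = 0


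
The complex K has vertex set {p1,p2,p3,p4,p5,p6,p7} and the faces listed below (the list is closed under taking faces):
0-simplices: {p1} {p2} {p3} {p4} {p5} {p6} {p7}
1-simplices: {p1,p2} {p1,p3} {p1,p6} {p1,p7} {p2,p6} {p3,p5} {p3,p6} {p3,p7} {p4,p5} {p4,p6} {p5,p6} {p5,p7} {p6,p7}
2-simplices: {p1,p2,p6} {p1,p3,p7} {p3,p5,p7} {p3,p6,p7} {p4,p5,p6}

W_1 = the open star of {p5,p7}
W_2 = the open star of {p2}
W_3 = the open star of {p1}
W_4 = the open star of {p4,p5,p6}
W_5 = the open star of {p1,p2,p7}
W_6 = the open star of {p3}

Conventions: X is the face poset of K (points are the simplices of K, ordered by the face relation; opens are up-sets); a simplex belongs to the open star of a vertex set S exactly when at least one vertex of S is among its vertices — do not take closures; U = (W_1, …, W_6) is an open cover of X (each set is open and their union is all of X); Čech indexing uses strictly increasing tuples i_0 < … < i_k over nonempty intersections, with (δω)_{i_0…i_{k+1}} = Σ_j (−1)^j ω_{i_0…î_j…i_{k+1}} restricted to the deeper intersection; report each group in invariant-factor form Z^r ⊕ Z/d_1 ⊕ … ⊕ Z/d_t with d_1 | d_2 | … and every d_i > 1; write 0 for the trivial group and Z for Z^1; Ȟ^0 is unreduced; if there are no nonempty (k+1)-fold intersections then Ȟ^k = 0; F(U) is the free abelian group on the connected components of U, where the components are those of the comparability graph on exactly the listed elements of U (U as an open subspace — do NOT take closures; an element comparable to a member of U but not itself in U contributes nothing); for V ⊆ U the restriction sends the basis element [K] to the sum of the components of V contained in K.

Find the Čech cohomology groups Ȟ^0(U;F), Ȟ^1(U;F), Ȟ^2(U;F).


Ȟ^0(U;F) ≅ Z,  Ȟ^1(U;F) ≅ Z^2,  Ȟ^2(U;F) ≅ 0

intersection data:
  W1={{p5},{p7},{p1,p7},{p3,p5},{p3,p7},{p4,p5},{p5,p6},{p5,p7},{p6,p7},{p1,p3,p7},{p3,p5,p7},{p3,p6,p7},{p4,p5,p6}} W2={{p2},{p1,p2},{p2,p6},{p1,p2,p6}} W3={{p1},{p1,p2},{p1,p3},{p1,p6},{p1,p7},{p1,p2,p6},{p1,p3,p7}} W4={{p4},{p5},{p6},{p1,p6},{p2,p6},{p3,p5},{p3,p6},{p4,p5},{p4,p6},{p5,p6},{p5,p7},{p6,p7},{p1,p2,p6},{p3,p5,p7},{p3,p6,p7},{p4,p5,p6}} W5={{p1},{p2},{p7},{p1,p2},{p1,p3},{p1,p6},{p1,p7},{p2,p6},{p3,p7},{p5,p7},{p6,p7},{p1,p2,p6},{p1,p3,p7},{p3,p5,p7},{p3,p6,p7}} W6={{p3},{p1,p3},{p3,p5},{p3,p6},{p3,p7},{p1,p3,p7},{p3,p5,p7},{p3,p6,p7}}
  W13={{p1,p7},{p1,p3,p7}} W14={{p5},{p3,p5},{p4,p5},{p5,p6},{p5,p7},{p6,p7},{p3,p5,p7},{p3,p6,p7},{p4,p5,p6}} W15={{p7},{p1,p7},{p3,p7},{p5,p7},{p6,p7},{p1,p3,p7},{p3,p5,p7},{p3,p6,p7}} W16={{p3,p5},{p3,p7},{p1,p3,p7},{p3,p5,p7},{p3,p6,p7}} W23={{p1,p2},{p1,p2,p6}} W24={{p2,p6},{p1,p2,p6}} W25={{p2},{p1,p2},{p2,p6},{p1,p2,p6}} W34={{p1,p6},{p1,p2,p6}} W35={{p1},{p1,p2},{p1,p3},{p1,p6},{p1,p7},{p1,p2,p6},{p1,p3,p7}} W36={{p1,p3},{p1,p3,p7}} W45={{p1,p6},{p2,p6},{p5,p7},{p6,p7},{p1,p2,p6},{p3,p5,p7},{p3,p6,p7}} W46={{p3,p5},{p3,p6},{p3,p5,p7},{p3,p6,p7}} W56={{p1,p3},{p3,p7},{p1,p3,p7},{p3,p5,p7},{p3,p6,p7}}
  W135={{p1,p7},{p1,p3,p7}} W136={{p1,p3,p7}} W145={{p5,p7},{p6,p7},{p3,p5,p7},{p3,p6,p7}} W146={{p3,p5},{p3,p5,p7},{p3,p6,p7}} W156={{p3,p7},{p1,p3,p7},{p3,p5,p7},{p3,p6,p7}} W234={{p1,p2,p6}} W235={{p1,p2},{p1,p2,p6}} W245={{p2,p6},{p1,p2,p6}} W345={{p1,p6},{p1,p2,p6}} W356={{p1,p3},{p1,p3,p7}} W456={{p3,p5,p7},{p3,p6,p7}}
  W1356={{p1,p3,p7}} W1456={{p3,p5,p7},{p3,p6,p7}} W2345={{p1,p2,p6}}
components per intersection:
  W1: {{p5},{p7},{p1,p7},{p3,p5},{p3,p7},{p4,p5},{p5,p6},{p5,p7},{p6,p7},{p1,p3,p7},{p3,p5,p7},{p3,p6,p7},{p4,p5,p6}}
  W2: {{p2},{p1,p2},{p2,p6},{p1,p2,p6}}
  W3: {{p1},{p1,p2},{p1,p3},{p1,p6},{p1,p7},{p1,p2,p6},{p1,p3,p7}}
  W4: {{p4},{p5},{p6},{p1,p6},{p2,p6},{p3,p5},{p3,p6},{p4,p5},{p4,p6},{p5,p6},{p5,p7},{p6,p7},{p1,p2,p6},{p3,p5,p7},{p3,p6,p7},{p4,p5,p6}}
  W5: {{p1},{p2},{p7},{p1,p2},{p1,p3},{p1,p6},{p1,p7},{p2,p6},{p3,p7},{p5,p7},{p6,p7},{p1,p2,p6},{p1,p3,p7},{p3,p5,p7},{p3,p6,p7}}
  W6: {{p3},{p1,p3},{p3,p5},{p3,p6},{p3,p7},{p1,p3,p7},{p3,p5,p7},{p3,p6,p7}}
  W13: {{p1,p7},{p1,p3,p7}}
  W14: {{p5},{p3,p5},{p4,p5},{p5,p6},{p5,p7},{p3,p5,p7},{p4,p5,p6}} {{p6,p7},{p3,p6,p7}}
  W15: {{p7},{p1,p7},{p3,p7},{p5,p7},{p6,p7},{p1,p3,p7},{p3,p5,p7},{p3,p6,p7}}
  W16: {{p3,p5},{p3,p7},{p1,p3,p7},{p3,p5,p7},{p3,p6,p7}}
  W23: {{p1,p2},{p1,p2,p6}}
  W24: {{p2,p6},{p1,p2,p6}}
  W25: {{p2},{p1,p2},{p2,p6},{p1,p2,p6}}
  W34: {{p1,p6},{p1,p2,p6}}
  W35: {{p1},{p1,p2},{p1,p3},{p1,p6},{p1,p7},{p1,p2,p6},{p1,p3,p7}}
  W36: {{p1,p3},{p1,p3,p7}}
  W45: {{p1,p6},{p2,p6},{p1,p2,p6}} {{p5,p7},{p3,p5,p7}} {{p6,p7},{p3,p6,p7}}
  W46: {{p3,p5},{p3,p5,p7}} {{p3,p6},{p3,p6,p7}}
  W56: {{p1,p3},{p3,p7},{p1,p3,p7},{p3,p5,p7},{p3,p6,p7}}
  W135: {{p1,p7},{p1,p3,p7}}
  W136: {{p1,p3,p7}}
  W145: {{p5,p7},{p3,p5,p7}} {{p6,p7},{p3,p6,p7}}
  W146: {{p3,p5},{p3,p5,p7}} {{p3,p6,p7}}
  W156: {{p3,p7},{p1,p3,p7},{p3,p5,p7},{p3,p6,p7}}
  W234: {{p1,p2,p6}}
  W235: {{p1,p2},{p1,p2,p6}}
  W245: {{p2,p6},{p1,p2,p6}}
  W345: {{p1,p6},{p1,p2,p6}}
  W356: {{p1,p3},{p1,p3,p7}}
  W456: {{p3,p5,p7}} {{p3,p6,p7}}
  W1356: {{p1,p3,p7}}
  W1456: {{p3,p5,p7}} {{p3,p6,p7}}
  W2345: {{p1,p2,p6}}
C dims 6,17,14,4; δ0: rk 5, SNF 1^5; δ1: rk 10, SNF 1^10; δ2: rk 4, SNF 1^4
Ȟ^0 = (6 − 5) − 0 = 1, so Ȟ^0 ≅ Z
Ȟ^1 = (17 − 10) − 5 = 2, so Ȟ^1 ≅ Z^2
Ȟ^2 = (14 − 4) − 10 = 0, so Ȟ^2 ≅ 0


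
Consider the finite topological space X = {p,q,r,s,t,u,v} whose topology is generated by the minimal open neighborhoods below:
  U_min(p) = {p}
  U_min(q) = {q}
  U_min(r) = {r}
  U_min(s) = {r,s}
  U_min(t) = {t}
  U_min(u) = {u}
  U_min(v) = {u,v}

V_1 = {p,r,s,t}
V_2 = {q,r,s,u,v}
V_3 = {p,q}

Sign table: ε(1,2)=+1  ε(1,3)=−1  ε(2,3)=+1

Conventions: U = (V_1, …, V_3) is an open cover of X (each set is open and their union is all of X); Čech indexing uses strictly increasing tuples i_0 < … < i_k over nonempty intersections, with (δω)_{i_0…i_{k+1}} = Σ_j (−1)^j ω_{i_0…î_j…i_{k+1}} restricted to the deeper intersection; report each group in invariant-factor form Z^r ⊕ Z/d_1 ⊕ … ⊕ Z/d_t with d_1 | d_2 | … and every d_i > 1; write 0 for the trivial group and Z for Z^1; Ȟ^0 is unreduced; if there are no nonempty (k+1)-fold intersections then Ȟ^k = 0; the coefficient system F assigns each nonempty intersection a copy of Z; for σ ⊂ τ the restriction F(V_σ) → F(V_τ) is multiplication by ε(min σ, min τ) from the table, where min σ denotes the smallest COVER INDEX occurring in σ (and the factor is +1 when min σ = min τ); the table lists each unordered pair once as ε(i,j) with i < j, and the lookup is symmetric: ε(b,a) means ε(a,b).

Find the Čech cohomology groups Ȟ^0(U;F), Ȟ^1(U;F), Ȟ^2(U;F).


Ȟ^0(U;F) ≅ 0, Ȟ^1(U;F) ≅ Z/2, Ȟ^2(U;F) ≅ 0

nerve simplices:
  V12={r,s} V13={p} V23={q}
C dims 3,3; δ0: rk 3, SNF 1^2·2
degree 0: 3−3−0 = 0 → Ȟ^0 ≅ 0
degree 1: 3−0−3 = 0 plus torsion [2] → Ȟ^1 ≅ Z/2
degree 2: 0−0−0 = 0 → Ȟ^2 ≅ 0


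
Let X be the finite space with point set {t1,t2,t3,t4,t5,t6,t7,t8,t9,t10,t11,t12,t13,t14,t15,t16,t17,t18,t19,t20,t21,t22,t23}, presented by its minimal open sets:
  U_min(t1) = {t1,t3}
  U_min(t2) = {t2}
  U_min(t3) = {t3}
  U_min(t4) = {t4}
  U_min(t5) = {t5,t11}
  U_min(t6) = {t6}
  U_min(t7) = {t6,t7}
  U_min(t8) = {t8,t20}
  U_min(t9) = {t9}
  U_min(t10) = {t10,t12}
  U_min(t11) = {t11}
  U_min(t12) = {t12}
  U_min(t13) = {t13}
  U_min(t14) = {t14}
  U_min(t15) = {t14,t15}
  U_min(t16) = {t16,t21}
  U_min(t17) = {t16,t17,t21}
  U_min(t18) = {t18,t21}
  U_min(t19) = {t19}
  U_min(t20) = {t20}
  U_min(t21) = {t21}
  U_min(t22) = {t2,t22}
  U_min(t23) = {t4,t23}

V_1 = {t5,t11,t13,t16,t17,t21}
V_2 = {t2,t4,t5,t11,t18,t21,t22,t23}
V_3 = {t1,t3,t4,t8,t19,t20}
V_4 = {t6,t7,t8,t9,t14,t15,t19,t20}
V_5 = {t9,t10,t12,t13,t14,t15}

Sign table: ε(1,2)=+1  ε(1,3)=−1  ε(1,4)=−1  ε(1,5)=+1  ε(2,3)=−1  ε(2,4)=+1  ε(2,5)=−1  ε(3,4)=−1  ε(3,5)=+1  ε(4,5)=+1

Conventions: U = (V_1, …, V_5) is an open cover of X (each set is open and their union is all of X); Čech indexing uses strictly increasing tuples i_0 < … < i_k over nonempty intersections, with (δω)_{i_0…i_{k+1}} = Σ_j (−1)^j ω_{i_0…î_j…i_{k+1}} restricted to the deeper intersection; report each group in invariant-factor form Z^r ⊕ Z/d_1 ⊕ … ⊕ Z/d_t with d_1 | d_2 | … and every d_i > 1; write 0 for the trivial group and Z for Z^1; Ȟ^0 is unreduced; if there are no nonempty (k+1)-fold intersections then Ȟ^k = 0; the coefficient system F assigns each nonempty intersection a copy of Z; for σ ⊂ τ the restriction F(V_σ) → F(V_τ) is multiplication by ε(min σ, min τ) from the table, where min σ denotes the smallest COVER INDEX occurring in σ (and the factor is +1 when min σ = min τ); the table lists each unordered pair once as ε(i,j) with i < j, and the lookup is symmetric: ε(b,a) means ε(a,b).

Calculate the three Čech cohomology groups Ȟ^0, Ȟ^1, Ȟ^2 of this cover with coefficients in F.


nonempty intersections:
  V12={t5,t11,t21} V15={t13} V23={t4} V34={t8,t19,t20} V45={t9,t14,t15}
C dims 5,5; δ0: rk 4, SNF 1^4
Ȟ^0: (5−4)−0=1 ⇒ Z
Ȟ^1: (5−0)−4=1 ⇒ Z
Ȟ^2: (0−0)−0=0 ⇒ 0

Ȟ^0(U;F) ≅ Z,  Ȟ^1(U;F) ≅ Z,  Ȟ^2(U;F) ≅ 0


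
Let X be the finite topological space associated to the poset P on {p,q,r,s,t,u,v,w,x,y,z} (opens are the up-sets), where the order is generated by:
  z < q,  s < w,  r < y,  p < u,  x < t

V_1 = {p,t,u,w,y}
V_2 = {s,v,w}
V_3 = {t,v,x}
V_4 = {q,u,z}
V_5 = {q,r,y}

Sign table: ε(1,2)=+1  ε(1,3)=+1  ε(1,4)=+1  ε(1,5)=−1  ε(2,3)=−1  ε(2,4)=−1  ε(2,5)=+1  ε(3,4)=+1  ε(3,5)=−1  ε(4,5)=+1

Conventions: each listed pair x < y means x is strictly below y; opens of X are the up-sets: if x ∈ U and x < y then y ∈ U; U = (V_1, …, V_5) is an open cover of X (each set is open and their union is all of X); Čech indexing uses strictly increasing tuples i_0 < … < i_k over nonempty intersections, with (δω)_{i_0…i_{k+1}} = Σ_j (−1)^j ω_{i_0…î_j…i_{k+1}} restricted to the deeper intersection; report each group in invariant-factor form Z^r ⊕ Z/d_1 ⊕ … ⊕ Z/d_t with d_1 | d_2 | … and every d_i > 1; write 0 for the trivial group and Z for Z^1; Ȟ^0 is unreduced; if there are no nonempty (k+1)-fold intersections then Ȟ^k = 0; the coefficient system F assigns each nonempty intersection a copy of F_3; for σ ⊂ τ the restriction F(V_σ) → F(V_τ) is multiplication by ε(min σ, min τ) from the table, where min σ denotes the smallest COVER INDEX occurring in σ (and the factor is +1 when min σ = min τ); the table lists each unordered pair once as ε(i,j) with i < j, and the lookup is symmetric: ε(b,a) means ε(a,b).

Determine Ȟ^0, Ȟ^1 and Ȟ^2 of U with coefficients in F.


nerve simplices:
  V12={w} V13={t} V14={u} V15={y} V23={v} V45={q}
C dims 5,6; δ0: rk_F3 5
degree 0: 5−5−0 = 0 → Ȟ^0 ≅ 0
degree 1: 6−0−5 = 1 → Ȟ^1 ≅ Z/3
degree 2: 0−0−0 = 0 → Ȟ^2 ≅ 0

Ȟ^0(U;F) ≅ 0, Ȟ^1(U;F) ≅ Z/3 and Ȟ^2(U;F) ≅ 0


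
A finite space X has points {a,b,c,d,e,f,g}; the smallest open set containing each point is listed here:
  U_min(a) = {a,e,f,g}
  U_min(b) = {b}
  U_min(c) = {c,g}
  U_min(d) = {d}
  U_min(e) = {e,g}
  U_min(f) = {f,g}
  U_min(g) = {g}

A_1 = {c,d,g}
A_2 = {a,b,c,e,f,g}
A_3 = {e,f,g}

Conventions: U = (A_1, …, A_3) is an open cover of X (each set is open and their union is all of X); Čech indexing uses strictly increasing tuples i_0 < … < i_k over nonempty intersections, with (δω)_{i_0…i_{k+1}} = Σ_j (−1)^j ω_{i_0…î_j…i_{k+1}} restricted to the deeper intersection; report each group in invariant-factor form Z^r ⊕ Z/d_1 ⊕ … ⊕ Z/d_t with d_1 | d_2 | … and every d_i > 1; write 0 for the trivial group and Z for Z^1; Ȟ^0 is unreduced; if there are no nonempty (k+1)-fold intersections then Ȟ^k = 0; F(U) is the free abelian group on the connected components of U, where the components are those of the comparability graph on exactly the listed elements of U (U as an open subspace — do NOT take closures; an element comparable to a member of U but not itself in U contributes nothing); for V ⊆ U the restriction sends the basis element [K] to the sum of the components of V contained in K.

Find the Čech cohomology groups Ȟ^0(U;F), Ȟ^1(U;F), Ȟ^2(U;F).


nerve of the cover:
  A12={c,g} A13={g} A23={e,f,g}
  A123={g}
components per intersection:
  A1: {c,g} {d}
  A2: {a,c,e,f,g} {b}
  A3: {e,f,g}
  A12: {c,g}
  A13: {g}
  A23: {e,f,g}
  A123: {g}
C dims 5,3,1; δ0: rk 2, SNF 1^2; δ1: rk 1, SNF 1^1
Ȟ^0 = (5 − 2) − 0 = 3, so Ȟ^0 ≅ Z^3
Ȟ^1 = (3 − 1) − 2 = 0, so Ȟ^1 ≅ 0
Ȟ^2 = (1 − 0) − 1 = 0, so Ȟ^2 ≅ 0

Ȟ^0 = Z^3, Ȟ^1 = 0 and Ȟ^2 = 0


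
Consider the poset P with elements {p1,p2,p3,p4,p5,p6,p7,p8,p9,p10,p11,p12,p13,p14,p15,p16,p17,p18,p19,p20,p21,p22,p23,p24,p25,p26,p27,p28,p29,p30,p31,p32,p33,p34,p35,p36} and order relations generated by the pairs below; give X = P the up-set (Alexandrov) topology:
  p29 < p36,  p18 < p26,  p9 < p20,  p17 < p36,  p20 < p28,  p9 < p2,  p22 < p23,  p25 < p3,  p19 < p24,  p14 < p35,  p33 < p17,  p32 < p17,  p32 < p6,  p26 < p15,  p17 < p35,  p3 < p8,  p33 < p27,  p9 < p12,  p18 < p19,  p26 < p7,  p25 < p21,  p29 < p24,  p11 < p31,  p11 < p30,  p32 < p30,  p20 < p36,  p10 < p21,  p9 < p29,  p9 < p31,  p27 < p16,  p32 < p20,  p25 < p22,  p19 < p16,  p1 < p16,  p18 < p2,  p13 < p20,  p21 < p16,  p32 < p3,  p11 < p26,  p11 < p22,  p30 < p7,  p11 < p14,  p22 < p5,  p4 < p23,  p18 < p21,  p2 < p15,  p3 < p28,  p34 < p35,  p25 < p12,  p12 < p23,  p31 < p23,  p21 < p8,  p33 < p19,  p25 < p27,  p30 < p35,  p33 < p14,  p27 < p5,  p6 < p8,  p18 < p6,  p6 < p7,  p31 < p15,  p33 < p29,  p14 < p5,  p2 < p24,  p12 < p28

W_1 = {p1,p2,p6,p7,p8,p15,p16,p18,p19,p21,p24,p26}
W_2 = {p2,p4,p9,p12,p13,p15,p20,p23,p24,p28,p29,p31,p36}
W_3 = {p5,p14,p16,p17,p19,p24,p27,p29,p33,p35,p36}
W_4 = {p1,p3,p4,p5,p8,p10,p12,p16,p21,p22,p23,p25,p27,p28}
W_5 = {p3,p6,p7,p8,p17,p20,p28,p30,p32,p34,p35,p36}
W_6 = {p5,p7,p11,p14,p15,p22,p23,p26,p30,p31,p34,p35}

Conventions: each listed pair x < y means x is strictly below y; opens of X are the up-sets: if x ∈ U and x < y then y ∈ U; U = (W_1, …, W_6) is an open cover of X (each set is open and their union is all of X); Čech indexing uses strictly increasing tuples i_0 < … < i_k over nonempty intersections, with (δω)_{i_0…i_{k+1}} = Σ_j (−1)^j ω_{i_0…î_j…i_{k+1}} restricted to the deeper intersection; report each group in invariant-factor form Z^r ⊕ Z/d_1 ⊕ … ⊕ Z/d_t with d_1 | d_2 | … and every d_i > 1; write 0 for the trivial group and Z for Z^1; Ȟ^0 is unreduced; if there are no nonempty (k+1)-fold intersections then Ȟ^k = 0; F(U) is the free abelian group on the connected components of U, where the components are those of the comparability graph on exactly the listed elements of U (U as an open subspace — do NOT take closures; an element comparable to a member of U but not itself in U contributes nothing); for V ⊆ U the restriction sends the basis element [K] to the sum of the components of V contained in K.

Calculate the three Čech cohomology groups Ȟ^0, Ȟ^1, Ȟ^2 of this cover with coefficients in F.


Ȟ^0(U;F) ≅ Z,  Ȟ^1(U;F) ≅ 0,  Ȟ^2(U;F) ≅ Z/2

cover nerve:
  W12={p2,p15,p24} W13={p16,p19,p24} W14={p1,p8,p16,p21} W15={p6,p7,p8} W16={p7,p15,p26} W23={p24,p29,p36} W24={p4,p12,p23,p28} W25={p20,p28,p36} W26={p15,p23,p31} W34={p5,p16,p27} W35={p17,p35,p36} W36={p5,p14,p35} W45={p3,p8,p28} W46={p5,p22,p23} W56={p7,p30,p34,p35}
  W123={p24} W126={p15} W134={p16} W145={p8} W156={p7} W235={p36} W245={p28} W246={p23} W346={p5} W356={p35}
components per intersection:
  W1: {p1,p2,p6,p7,p8,p15,p16,p18,p19,p21,p24,p26}
  W2: {p2,p4,p9,p12,p13,p15,p20,p23,p24,p28,p29,p31,p36}
  W3: {p5,p14,p16,p17,p19,p24,p27,p29,p33,p35,p36}
  W4: {p1,p3,p4,p5,p8,p10,p12,p16,p21,p22,p23,p25,p27,p28}
  W5: {p3,p6,p7,p8,p17,p20,p28,p30,p32,p34,p35,p36}
  W6: {p5,p7,p11,p14,p15,p22,p23,p26,p30,p31,p34,p35}
  W12: {p2,p15,p24}
  W13: {p16,p19,p24}
  W14: {p1,p8,p16,p21}
  W15: {p6,p7,p8}
  W16: {p7,p15,p26}
  W23: {p24,p29,p36}
  W24: {p4,p12,p23,p28}
  W25: {p20,p28,p36}
  W26: {p15,p23,p31}
  W34: {p5,p16,p27}
  W35: {p17,p35,p36}
  W36: {p5,p14,p35}
  W45: {p3,p8,p28}
  W46: {p5,p22,p23}
  W56: {p7,p30,p34,p35}
  W123: {p24}
  W126: {p15}
  W134: {p16}
  W145: {p8}
  W156: {p7}
  W235: {p36}
  W245: {p28}
  W246: {p23}
  W346: {p5}
  W356: {p35}
C dims 6,15,10; δ0: rk 5, SNF 1^5; δ1: rk 10, SNF 1^9·2
Ȟ^0: (6−5)−0=1 ⇒ Z
Ȟ^1: (15−10)−5=0 ⇒ 0
Ȟ^2: (10−0)−10=0 plus torsion [2] ⇒ Z/2
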